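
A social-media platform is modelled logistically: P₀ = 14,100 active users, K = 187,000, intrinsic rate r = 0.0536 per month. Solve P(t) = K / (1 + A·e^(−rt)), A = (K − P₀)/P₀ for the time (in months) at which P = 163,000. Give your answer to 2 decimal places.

A = (187000 − 14100)/14100 = 12.26241
163000 = 187000/(1 + 12.26241·e^(−0.0536t)) → 1 + 12.26241·e^(−0.0536t) = 1.14724
e^(−0.0536t) = 0.012007 → t = ln(83.28221)/0.0536 = 4.42223/0.0536

t ≈ 82.50 months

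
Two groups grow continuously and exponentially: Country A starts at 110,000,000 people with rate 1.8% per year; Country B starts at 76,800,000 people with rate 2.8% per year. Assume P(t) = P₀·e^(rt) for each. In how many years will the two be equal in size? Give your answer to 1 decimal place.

t ≈ 35.9 years

110000000·e^(0.018t) = 76800000·e^(0.028t)
110000000/76800000 = e^((0.028 − 0.018)t) → ln(1.43229) = 0.01·t
t = 0.35928 / 0.01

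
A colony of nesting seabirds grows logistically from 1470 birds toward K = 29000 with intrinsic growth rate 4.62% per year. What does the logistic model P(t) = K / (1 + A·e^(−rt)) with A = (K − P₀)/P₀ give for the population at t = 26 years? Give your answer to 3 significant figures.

A = (29000 − 1470)/1470 = 18.72789
P(26) = 29000 / (1 + 18.72789·e^(−0.0462·26)) = 29000 / (1 + 18.72789·0.300833)
= 29000 / 6.63397 ≈ 4371.44

≈ 4,370 birds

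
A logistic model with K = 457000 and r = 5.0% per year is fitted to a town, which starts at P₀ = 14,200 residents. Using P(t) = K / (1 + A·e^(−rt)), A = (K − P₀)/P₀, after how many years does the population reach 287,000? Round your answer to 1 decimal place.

t ≈ 79.3 years

A = (457000 − 14200)/14200 = 31.1831
287000 = 457000/(1 + 31.1831·e^(−0.05t)) → 1 + 31.1831·e^(−0.05t) = 1.59233
e^(−0.05t) = 0.018995 → t = ln(52.64441)/0.05 = 3.96356/0.05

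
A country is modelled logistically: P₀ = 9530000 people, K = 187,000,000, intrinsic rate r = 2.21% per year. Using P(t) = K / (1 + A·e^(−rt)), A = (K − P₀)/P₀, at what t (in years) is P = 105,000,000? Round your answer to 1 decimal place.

t ≈ 143.5 years

A = (187000000 − 9530000)/9530000 = 18.62225
105000000 = 187000000/(1 + 18.62225·e^(−0.0221t)) → 1 + 18.62225·e^(−0.0221t) = 1.78095
e^(−0.0221t) = 0.041937 → t = ln(23.84556)/0.0221 = 3.1716/0.0221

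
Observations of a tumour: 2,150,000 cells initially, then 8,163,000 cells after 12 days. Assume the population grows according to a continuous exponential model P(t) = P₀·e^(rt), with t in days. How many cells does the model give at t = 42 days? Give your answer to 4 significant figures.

≈ 229,300,000 cells

r = ln(8163000/2150000) / 12 ≈ 0.111179 per day
P(42) = 2150000 · e^(0.111179·42) = 2150000 · 106.6448 ≈ 229286316.8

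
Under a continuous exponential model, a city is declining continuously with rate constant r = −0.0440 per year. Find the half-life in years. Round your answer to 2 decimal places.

half-life = ln(2) / |r| = 0.69315 / 0.044

half-life ≈ 15.75 years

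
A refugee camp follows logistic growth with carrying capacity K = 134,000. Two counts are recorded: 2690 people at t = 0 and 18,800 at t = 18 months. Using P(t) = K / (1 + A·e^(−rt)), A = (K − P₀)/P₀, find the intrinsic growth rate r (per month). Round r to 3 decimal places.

A = (134000 − 2690)/2690 = 48.81413
18800 = 134000/(1 + 48.81413·e^(−r·18)) → e^(−18r) = (7.12766 − 1)/48.81413 = 0.12553
r = −ln(0.12553)/18 = 2.07521/18

r ≈ 0.115 per month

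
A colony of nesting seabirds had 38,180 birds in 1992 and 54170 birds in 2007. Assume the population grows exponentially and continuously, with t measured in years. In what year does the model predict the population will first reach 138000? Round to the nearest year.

r = ln(54170/38180) / 15 = 0.34982/15 ≈ 0.023321 per year
t = ln(138000/38180) / r = 1.28494/0.023321 ≈ 55.1 years after 1992

year 2047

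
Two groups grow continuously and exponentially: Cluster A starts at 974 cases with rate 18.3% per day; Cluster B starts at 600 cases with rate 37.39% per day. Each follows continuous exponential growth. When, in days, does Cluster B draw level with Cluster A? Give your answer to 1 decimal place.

t ≈ 2.5 days

974·e^(0.183t) = 600·e^(0.3739t)
974/600 = e^((0.3739 − 0.183)t) → ln(1.62333) = 0.1909·t
t = 0.48448 / 0.1909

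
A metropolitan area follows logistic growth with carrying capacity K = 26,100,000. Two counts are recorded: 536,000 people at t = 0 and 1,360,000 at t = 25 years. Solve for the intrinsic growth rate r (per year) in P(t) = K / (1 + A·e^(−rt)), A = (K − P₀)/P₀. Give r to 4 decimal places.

A = (26100000 − 536000)/536000 = 47.69403
1360000 = 26100000/(1 + 47.69403·e^(−r·25)) → e^(−25r) = (19.19118 − 1)/47.69403 = 0.381414
r = −ln(0.381414)/25 = 0.96387/25

r ≈ 0.0386 per year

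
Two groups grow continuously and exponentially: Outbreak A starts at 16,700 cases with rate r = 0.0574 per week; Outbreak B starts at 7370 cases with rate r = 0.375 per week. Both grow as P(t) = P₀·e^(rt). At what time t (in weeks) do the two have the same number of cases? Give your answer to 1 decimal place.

t ≈ 2.6 weeks

16700·e^(0.0574t) = 7370·e^(0.375t)
16700/7370 = e^((0.375 − 0.0574)t) → ln(2.26594) = 0.3176·t
t = 0.81799 / 0.3176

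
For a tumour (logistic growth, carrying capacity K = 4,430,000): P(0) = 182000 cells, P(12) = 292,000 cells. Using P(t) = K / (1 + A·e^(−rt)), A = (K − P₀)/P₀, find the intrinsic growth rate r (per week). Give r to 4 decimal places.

A = (4430000 − 182000)/182000 = 23.34066
292000 = 4430000/(1 + 23.34066·e^(−r·12)) → e^(−12r) = (15.17123 − 1)/23.34066 = 0.607148
r = −ln(0.607148)/12 = 0.49898/12

r ≈ 0.0416 per week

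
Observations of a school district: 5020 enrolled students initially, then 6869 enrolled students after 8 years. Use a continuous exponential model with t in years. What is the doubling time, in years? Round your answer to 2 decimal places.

doubling time ≈ 17.68 years

r = ln(6869/5020) / 8 = ln(1.36833) / 8 ≈ 0.039199 per year
doubling time = ln 2 / |r| = 0.69315 / 0.039199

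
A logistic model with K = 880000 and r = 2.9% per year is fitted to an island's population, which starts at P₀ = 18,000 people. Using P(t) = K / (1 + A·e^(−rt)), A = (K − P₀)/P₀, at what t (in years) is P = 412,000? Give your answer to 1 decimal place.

t ≈ 129.0 years

A = (880000 − 18000)/18000 = 47.88889
412000 = 880000/(1 + 47.88889·e^(−0.029t)) → 1 + 47.88889·e^(−0.029t) = 2.13592
e^(−0.029t) = 0.02372 → t = ln(42.15859)/0.029 = 3.74144/0.029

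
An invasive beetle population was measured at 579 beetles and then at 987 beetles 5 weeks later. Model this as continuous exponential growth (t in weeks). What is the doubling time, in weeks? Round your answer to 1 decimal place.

r = ln(987/579) / 5 = ln(1.70466) / 5 ≈ 0.106674 per week
doubling time = ln 2 / |r| = 0.69315 / 0.106674

doubling time ≈ 6.5 weeks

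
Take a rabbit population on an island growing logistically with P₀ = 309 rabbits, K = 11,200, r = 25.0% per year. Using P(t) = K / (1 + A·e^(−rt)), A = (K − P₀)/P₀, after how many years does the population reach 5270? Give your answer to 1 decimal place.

A = (11200 − 309)/309 = 35.24595
5270 = 11200/(1 + 35.24595·e^(−0.25t)) → 1 + 35.24595·e^(−0.25t) = 2.12524
e^(−0.25t) = 0.031925 → t = ln(31.32313)/0.25 = 3.44436/0.25

t ≈ 13.8 years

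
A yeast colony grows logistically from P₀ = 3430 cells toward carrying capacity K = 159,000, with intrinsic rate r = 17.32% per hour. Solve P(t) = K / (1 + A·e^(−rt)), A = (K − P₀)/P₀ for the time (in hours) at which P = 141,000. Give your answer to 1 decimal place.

t ≈ 33.9 hours

A = (159000 − 3430)/3430 = 45.35569
141000 = 159000/(1 + 45.35569·e^(−0.1732t)) → 1 + 45.35569·e^(−0.1732t) = 1.12766
e^(−0.1732t) = 0.002815 → t = ln(355.2862)/0.1732 = 5.87292/0.1732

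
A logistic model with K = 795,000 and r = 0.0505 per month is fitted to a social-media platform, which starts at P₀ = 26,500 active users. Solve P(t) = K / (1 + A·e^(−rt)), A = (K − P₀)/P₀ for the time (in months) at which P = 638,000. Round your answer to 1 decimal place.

A = (795000 − 26500)/26500 = 29
638000 = 795000/(1 + 29·e^(−0.0505t)) → 1 + 29·e^(−0.0505t) = 1.24608
e^(−0.0505t) = 0.008486 → t = ln(117.84713)/0.0505 = 4.76939/0.0505

t ≈ 94.4 months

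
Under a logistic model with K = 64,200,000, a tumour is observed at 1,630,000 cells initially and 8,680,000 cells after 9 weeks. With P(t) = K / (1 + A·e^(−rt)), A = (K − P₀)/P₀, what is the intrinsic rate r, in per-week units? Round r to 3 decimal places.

r ≈ 0.199 per week

A = (64200000 − 1630000)/1630000 = 38.3865
8680000 = 64200000/(1 + 38.3865·e^(−r·9)) → e^(−9r) = (7.39631 − 1)/38.3865 = 0.166629
r = −ln(0.166629)/9 = 1.79198/9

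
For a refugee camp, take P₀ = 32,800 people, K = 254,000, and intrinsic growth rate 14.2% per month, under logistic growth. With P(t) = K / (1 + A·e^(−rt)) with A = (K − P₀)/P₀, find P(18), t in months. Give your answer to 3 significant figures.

A = (254000 − 32800)/32800 = 6.7439
P(18) = 254000 / (1 + 6.7439·e^(−0.142·18)) = 254000 / (1 + 6.7439·0.077615)
= 254000 / 1.52343 ≈ 166729.56

≈ 167,000 people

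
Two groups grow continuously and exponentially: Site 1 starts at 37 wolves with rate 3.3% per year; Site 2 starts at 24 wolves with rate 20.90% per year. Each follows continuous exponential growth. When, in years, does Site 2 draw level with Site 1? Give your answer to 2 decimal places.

t ≈ 2.46 years

37·e^(0.033t) = 24·e^(0.209t)
37/24 = e^((0.209 − 0.033)t) → ln(1.54167) = 0.176·t
t = 0.43286 / 0.176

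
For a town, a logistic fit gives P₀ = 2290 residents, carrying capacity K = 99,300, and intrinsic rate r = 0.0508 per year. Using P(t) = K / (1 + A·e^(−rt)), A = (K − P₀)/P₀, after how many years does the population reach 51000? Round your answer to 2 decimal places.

t ≈ 74.82 years

A = (99300 − 2290)/2290 = 42.36245
51000 = 99300/(1 + 42.36245·e^(−0.0508t)) → 1 + 42.36245·e^(−0.0508t) = 1.94706
e^(−0.0508t) = 0.022356 → t = ln(44.73053)/0.0508 = 3.80066/0.0508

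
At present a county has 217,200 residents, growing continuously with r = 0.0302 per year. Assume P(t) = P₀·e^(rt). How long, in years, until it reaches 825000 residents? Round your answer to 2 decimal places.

825000 = 217200 · e^(0.0302·t)
t = ln(825000/217200) / 0.0302 = ln(3.79834) / 0.0302 = 1.33456 / 0.0302

t ≈ 44.19 years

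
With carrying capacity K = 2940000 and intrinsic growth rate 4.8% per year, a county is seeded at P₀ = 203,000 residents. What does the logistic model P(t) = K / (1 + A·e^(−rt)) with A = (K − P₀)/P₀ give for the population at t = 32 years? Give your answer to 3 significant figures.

≈ 753,000 residents

A = (2940000 − 203000)/203000 = 13.48276
P(32) = 2940000 / (1 + 13.48276·e^(−0.048·32)) = 2940000 / (1 + 13.48276·0.21524)
= 2940000 / 3.90203 ≈ 753453.28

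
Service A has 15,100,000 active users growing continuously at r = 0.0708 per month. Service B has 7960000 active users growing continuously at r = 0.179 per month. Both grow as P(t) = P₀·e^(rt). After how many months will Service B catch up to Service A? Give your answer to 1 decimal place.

15100000·e^(0.0708t) = 7960000·e^(0.179t)
15100000/7960000 = e^((0.179 − 0.0708)t) → ln(1.89698) = 0.1082·t
t = 0.64027 / 0.1082

t ≈ 5.9 months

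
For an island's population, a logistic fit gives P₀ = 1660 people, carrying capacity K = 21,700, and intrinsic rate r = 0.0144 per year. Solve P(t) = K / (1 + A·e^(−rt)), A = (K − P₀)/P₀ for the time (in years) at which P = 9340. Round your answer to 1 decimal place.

A = (21700 − 1660)/1660 = 12.07229
9340 = 21700/(1 + 12.07229·e^(−0.0144t)) → 1 + 12.07229·e^(−0.0144t) = 2.32334
e^(−0.0144t) = 0.109618 → t = ln(9.12259)/0.0144 = 2.21075/0.0144

t ≈ 153.5 years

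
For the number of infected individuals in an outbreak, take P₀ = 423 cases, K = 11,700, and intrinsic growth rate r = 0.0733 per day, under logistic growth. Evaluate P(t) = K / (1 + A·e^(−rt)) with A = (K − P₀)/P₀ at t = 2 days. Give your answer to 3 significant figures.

≈ 487 cases

A = (11700 − 423)/423 = 26.65957
P(2) = 11700 / (1 + 26.65957·e^(−0.0733·2)) = 11700 / (1 + 26.65957·0.863639)
= 11700 / 24.02426 ≈ 487.01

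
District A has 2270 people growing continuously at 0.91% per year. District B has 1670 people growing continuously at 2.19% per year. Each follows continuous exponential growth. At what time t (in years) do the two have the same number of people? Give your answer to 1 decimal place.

2270·e^(0.0091t) = 1670·e^(0.0219t)
2270/1670 = e^((0.0219 − 0.0091)t) → ln(1.35928) = 0.0128·t
t = 0.30696 / 0.0128

t ≈ 24.0 years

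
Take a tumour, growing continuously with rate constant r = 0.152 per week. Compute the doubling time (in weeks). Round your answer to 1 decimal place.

doubling time = ln(2) / |r| = 0.69315 / 0.152

doubling time ≈ 4.6 weeks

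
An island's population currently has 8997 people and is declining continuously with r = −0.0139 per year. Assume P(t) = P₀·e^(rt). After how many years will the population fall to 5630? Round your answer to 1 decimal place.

5630 = 8997 · e^(-0.0139·t)
t = ln(5630/8997) / -0.0139 = ln(0.62576) / -0.0139 = -0.46878 / -0.0139

t ≈ 33.7 years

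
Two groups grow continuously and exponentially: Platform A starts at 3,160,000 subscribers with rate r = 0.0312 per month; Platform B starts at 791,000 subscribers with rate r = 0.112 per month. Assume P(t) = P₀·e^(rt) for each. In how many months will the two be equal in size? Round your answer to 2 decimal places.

3160000·e^(0.0312t) = 791000·e^(0.112t)
3160000/791000 = e^((0.112 − 0.0312)t) → ln(3.99494) = 0.0808·t
t = 1.38503 / 0.0808

t ≈ 17.14 months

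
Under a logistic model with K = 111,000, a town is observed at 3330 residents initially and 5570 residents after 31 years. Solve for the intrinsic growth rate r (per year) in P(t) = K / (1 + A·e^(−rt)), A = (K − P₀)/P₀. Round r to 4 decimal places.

r ≈ 0.0173 per year

A = (111000 − 3330)/3330 = 32.33333
5570 = 111000/(1 + 32.33333·e^(−r·31)) → e^(−31r) = (19.92819 − 1)/32.33333 = 0.585408
r = −ln(0.585408)/31 = 0.53545/31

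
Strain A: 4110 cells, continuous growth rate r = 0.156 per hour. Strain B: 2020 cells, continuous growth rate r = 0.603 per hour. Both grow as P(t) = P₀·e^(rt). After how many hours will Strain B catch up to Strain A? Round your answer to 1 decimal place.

t ≈ 1.6 hours

4110·e^(0.156t) = 2020·e^(0.603t)
4110/2020 = e^((0.603 − 0.156)t) → ln(2.03465) = 0.447·t
t = 0.71033 / 0.447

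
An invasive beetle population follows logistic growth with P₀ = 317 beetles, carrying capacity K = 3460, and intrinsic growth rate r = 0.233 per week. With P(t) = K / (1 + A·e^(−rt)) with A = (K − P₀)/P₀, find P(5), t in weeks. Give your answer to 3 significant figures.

A = (3460 − 317)/317 = 9.91483
P(5) = 3460 / (1 + 9.91483·e^(−0.233·5)) = 3460 / (1 + 9.91483·0.311923)
= 3460 / 4.09266 ≈ 845.42

≈ 845 beetles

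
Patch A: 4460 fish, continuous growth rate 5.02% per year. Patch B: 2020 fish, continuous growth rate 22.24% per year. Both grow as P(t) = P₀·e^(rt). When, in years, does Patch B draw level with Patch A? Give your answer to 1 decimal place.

4460·e^(0.0502t) = 2020·e^(0.2224t)
4460/2020 = e^((0.2224 − 0.0502)t) → ln(2.20792) = 0.1722·t
t = 0.79205 / 0.1722

t ≈ 4.6 years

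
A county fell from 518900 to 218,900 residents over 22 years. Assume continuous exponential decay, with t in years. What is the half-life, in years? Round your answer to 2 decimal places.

half-life ≈ 17.67 years

r = ln(218900/518900) / 22 = ln(0.42185) / 22 ≈ -0.039232 per year
half-life = ln 2 / |r| = 0.69315 / 0.039232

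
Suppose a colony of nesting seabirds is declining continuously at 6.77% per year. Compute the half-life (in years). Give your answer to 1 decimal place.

half-life = ln(2) / |r| = 0.69315 / 0.0677

half-life ≈ 10.2 years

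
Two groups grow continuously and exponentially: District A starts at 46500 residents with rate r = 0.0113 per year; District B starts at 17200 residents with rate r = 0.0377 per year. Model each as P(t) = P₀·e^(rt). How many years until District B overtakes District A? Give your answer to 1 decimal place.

t ≈ 37.7 years

46500·e^(0.0113t) = 17200·e^(0.0377t)
46500/17200 = e^((0.0377 − 0.0113)t) → ln(2.70349) = 0.0264·t
t = 0.99454 / 0.0264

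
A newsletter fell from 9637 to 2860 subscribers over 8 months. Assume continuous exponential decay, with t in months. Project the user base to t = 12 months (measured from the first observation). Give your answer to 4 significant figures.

r = ln(2860/9637) / 8 ≈ -0.151849 per month
P(12) = 9637 · e^(-0.151849·12) = 9637 · 0.16167 ≈ 1558.04

≈ 1,558 subscribers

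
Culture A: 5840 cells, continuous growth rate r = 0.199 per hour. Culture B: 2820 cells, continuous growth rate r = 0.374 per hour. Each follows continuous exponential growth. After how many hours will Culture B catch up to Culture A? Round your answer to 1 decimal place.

t ≈ 4.2 hours

5840·e^(0.199t) = 2820·e^(0.374t)
5840/2820 = e^((0.374 − 0.199)t) → ln(2.07092) = 0.175·t
t = 0.72799 / 0.175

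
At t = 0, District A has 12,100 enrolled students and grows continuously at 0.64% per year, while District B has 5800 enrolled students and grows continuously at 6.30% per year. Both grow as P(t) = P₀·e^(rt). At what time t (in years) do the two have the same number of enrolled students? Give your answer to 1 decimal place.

12100·e^(0.0064t) = 5800·e^(0.063t)
12100/5800 = e^((0.063 − 0.0064)t) → ln(2.08621) = 0.0566·t
t = 0.73535 / 0.0566

t ≈ 13.0 years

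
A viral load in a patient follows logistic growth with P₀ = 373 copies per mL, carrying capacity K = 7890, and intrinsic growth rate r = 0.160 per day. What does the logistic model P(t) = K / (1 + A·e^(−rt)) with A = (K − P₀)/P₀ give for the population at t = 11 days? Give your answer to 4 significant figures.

≈ 1,766 copies per mL

A = (7890 − 373)/373 = 20.15282
P(11) = 7890 / (1 + 20.15282·e^(−0.16·11)) = 7890 / (1 + 20.15282·0.172045)
= 7890 / 4.46719 ≈ 1766.21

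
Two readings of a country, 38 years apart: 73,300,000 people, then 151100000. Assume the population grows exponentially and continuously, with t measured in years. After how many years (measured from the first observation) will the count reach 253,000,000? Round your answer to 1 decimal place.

t ≈ 65.1 years

r = ln(151100000/73300000) / 38 ≈ 0.019036 per year
t = ln(253000000/73300000) / r = 1.23883 / 0.019036 ≈ 65.077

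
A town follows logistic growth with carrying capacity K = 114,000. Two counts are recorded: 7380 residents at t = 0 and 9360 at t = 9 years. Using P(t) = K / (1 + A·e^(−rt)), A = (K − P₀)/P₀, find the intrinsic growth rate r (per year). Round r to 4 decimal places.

A = (114000 − 7380)/7380 = 14.44715
9360 = 114000/(1 + 14.44715·e^(−r·9)) → e^(−9r) = (12.17949 − 1)/14.44715 = 0.773819
r = −ln(0.773819)/9 = 0.25642/9

r ≈ 0.0285 per year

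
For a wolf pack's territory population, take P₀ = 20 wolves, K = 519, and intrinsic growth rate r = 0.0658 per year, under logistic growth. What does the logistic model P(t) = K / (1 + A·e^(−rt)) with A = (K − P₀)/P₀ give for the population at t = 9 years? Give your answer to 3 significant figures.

A = (519 − 20)/20 = 24.95
P(9) = 519 / (1 + 24.95·e^(−0.0658·9)) = 519 / (1 + 24.95·0.553109)
= 519 / 14.80007 ≈ 35.07

≈ 35.1 wolves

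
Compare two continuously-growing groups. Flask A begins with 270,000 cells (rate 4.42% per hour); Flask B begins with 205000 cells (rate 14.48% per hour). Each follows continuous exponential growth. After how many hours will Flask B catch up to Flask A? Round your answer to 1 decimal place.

270000·e^(0.0442t) = 205000·e^(0.1448t)
270000/205000 = e^((0.1448 − 0.0442)t) → ln(1.31707) = 0.1006·t
t = 0.27541 / 0.1006

t ≈ 2.7 hours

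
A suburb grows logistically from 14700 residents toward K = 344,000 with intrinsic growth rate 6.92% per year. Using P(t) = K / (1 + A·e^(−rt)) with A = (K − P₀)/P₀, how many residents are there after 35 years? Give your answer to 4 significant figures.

≈ 115,100 residents

A = (344000 − 14700)/14700 = 22.40136
P(35) = 344000 / (1 + 22.40136·e^(−0.0692·35)) = 344000 / (1 + 22.40136·0.088744)
= 344000 / 2.98799 ≈ 115127.74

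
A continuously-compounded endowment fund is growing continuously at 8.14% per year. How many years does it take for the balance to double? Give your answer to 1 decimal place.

doubling time = ln(2) / |r| = 0.69315 / 0.0814

doubling time ≈ 8.5 years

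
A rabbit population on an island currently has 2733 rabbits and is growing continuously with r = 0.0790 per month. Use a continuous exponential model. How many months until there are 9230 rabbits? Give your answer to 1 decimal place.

t ≈ 15.4 months

9230 = 2733 · e^(0.079·t)
t = ln(9230/2733) / 0.079 = ln(3.37724) / 0.079 = 1.21706 / 0.079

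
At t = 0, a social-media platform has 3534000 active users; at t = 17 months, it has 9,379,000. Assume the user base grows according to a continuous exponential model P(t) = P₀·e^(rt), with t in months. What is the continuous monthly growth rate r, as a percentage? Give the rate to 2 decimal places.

9379000 = 3534000 · e^(r·17)
e^(17r) = 9379000/3534000 = 2.65393
r = ln(2.65393) / 17 = 0.97604 / 17

r ≈ 5.74% per month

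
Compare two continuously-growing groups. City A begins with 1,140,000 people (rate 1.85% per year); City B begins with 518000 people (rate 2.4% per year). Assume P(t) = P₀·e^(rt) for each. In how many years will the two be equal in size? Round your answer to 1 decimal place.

t ≈ 143.4 years

1140000·e^(0.0185t) = 518000·e^(0.024t)
1140000/518000 = e^((0.024 − 0.0185)t) → ln(2.20077) = 0.0055·t
t = 0.78881 / 0.0055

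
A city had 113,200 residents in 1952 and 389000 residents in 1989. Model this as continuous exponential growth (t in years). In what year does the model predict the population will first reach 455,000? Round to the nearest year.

r = ln(389000/113200) / 37 = 1.23442/37 ≈ 0.033363 per year
t = ln(455000/113200) / r = 1.39114/0.033363 ≈ 41.7 years after 1952

year 1994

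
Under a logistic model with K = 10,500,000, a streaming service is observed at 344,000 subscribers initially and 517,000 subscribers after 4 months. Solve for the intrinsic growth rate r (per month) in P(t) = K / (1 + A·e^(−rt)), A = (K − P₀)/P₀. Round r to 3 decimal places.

r ≈ 0.106 per month

A = (10500000 − 344000)/344000 = 29.52326
517000 = 10500000/(1 + 29.52326·e^(−r·4)) → e^(−4r) = (20.30948 − 1)/29.52326 = 0.654043
r = −ln(0.654043)/4 = 0.42458/4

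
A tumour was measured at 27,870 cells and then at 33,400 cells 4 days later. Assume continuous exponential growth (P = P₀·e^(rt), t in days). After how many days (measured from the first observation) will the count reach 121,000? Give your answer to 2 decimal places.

r = ln(33400/27870) / 4 ≈ 0.045251 per day
t = ln(121000/27870) / r = 1.46824 / 0.045251 ≈ 32.446

t ≈ 32.45 days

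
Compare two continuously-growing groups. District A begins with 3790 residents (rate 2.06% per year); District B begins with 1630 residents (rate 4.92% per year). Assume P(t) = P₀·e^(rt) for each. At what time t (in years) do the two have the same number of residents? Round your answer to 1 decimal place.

3790·e^(0.0206t) = 1630·e^(0.0492t)
3790/1630 = e^((0.0492 − 0.0206)t) → ln(2.32515) = 0.0286·t
t = 0.84379 / 0.0286

t ≈ 29.5 years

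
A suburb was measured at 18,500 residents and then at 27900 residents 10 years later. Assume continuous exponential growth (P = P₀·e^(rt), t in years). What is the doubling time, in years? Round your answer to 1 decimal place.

doubling time ≈ 16.9 years

r = ln(27900/18500) / 10 = ln(1.50811) / 10 ≈ 0.041086 per year
doubling time = ln 2 / |r| = 0.69315 / 0.041086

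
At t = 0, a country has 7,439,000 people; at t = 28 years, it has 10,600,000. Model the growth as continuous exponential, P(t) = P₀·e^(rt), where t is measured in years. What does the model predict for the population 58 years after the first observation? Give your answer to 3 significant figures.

r = ln(10600000/7439000) / 28 ≈ 0.012647 per year
P(58) = 7439000 · e^(0.012647·58) = 7439000 · 2.08242 ≈ 15491100.27

≈ 15,500,000 people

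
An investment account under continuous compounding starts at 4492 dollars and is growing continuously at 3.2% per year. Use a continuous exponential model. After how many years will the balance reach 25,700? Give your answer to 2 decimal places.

25700 = 4492 · e^(0.032·t)
t = ln(25700/4492) / 0.032 = ln(5.72128) / 0.032 = 1.74419 / 0.032

t ≈ 54.51 years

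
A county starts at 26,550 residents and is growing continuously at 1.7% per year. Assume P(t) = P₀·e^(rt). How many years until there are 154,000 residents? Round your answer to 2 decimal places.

154000 = 26550 · e^(0.017·t)
t = ln(154000/26550) / 0.017 = ln(5.80038) / 0.017 = 1.75792 / 0.017

t ≈ 103.41 years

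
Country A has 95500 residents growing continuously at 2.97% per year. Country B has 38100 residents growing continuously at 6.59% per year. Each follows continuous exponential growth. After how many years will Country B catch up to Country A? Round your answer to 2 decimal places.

95500·e^(0.0297t) = 38100·e^(0.0659t)
95500/38100 = e^((0.0659 − 0.0297)t) → ln(2.50656) = 0.0362·t
t = 0.91891 / 0.0362

t ≈ 25.38 years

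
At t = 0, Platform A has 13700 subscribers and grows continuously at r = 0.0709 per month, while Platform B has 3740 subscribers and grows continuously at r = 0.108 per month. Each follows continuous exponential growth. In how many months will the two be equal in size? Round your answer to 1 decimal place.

13700·e^(0.0709t) = 3740·e^(0.108t)
13700/3740 = e^((0.108 − 0.0709)t) → ln(3.6631) = 0.0371·t
t = 1.29831 / 0.0371

t ≈ 35.0 months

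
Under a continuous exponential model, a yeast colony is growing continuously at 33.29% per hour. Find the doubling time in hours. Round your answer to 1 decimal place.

doubling time = ln(2) / |r| = 0.69315 / 0.3329

doubling time ≈ 2.1 hours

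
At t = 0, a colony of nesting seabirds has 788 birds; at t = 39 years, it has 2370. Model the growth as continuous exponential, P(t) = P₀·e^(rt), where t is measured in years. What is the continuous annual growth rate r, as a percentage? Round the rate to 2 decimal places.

r ≈ 2.82% per year

2370 = 788 · e^(r·39)
e^(39r) = 2370/788 = 3.00761
r = ln(3.00761) / 39 = 1.10115 / 39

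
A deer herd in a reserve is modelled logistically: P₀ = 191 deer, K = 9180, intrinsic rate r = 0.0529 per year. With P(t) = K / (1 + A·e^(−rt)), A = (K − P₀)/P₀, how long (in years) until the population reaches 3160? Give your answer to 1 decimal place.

t ≈ 60.6 years

A = (9180 − 191)/191 = 47.06283
3160 = 9180/(1 + 47.06283·e^(−0.0529t)) → 1 + 47.06283·e^(−0.0529t) = 2.90506
e^(−0.0529t) = 0.040479 → t = ln(24.70408)/0.0529 = 3.20697/0.0529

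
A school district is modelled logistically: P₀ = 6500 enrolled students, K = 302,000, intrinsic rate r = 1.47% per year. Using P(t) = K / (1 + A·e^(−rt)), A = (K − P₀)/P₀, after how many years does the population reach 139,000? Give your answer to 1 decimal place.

A = (302000 − 6500)/6500 = 45.46154
139000 = 302000/(1 + 45.46154·e^(−0.0147t)) → 1 + 45.46154·e^(−0.0147t) = 2.17266
e^(−0.0147t) = 0.025795 → t = ln(38.76782)/0.0147 = 3.65759/0.0147

t ≈ 248.8 years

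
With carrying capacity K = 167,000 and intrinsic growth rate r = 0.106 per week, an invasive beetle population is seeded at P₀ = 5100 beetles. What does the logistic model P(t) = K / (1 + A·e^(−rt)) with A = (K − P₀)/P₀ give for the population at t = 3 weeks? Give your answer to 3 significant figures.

A = (167000 − 5100)/5100 = 31.7451
P(3) = 167000 / (1 + 31.7451·e^(−0.106·3)) = 167000 / (1 + 31.7451·0.727603)
= 167000 / 24.09782 ≈ 6930.09

≈ 6,930 beetles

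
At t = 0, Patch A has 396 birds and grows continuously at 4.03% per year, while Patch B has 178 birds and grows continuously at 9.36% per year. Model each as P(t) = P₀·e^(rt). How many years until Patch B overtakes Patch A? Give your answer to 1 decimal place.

t ≈ 15.0 years

396·e^(0.0403t) = 178·e^(0.0936t)
396/178 = e^((0.0936 − 0.0403)t) → ln(2.22472) = 0.0533·t
t = 0.79963 / 0.0533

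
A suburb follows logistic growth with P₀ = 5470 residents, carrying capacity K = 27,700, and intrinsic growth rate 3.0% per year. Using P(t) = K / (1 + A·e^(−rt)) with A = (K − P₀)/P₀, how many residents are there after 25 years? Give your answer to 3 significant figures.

A = (27700 − 5470)/5470 = 4.06399
P(25) = 27700 / (1 + 4.06399·e^(−0.03·25)) = 27700 / (1 + 4.06399·0.472367)
= 27700 / 2.91969 ≈ 9487.31

≈ 9,490 residents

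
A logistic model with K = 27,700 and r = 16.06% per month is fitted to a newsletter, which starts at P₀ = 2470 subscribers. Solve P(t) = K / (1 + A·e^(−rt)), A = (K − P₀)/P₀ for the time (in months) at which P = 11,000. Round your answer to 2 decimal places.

A = (27700 − 2470)/2470 = 10.21457
11000 = 27700/(1 + 10.21457·e^(−0.1606t)) → 1 + 10.21457·e^(−0.1606t) = 2.51818
e^(−0.1606t) = 0.148629 → t = ln(6.72816)/0.1606 = 1.9063/0.1606

t ≈ 11.87 months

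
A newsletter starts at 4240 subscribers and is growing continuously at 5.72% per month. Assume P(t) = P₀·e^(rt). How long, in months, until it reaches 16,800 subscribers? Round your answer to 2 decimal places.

t ≈ 24.07 months

16800 = 4240 · e^(0.0572·t)
t = ln(16800/4240) / 0.0572 = ln(3.96226) / 0.0572 = 1.37682 / 0.0572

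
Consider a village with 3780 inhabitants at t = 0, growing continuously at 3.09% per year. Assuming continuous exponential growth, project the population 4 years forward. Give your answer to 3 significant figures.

P(4) = 3780 · e^(0.0309·4) = 3780 · e^(0.1236)
= 3780 · 1.13156 ≈ 4277.31

≈ 4,280 inhabitants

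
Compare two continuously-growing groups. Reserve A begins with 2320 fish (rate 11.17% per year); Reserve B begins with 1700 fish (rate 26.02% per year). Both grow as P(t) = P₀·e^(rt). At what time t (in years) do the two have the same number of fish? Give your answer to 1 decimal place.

t ≈ 2.1 years

2320·e^(0.1117t) = 1700·e^(0.2602t)
2320/1700 = e^((0.2602 − 0.1117)t) → ln(1.36471) = 0.1485·t
t = 0.31094 / 0.1485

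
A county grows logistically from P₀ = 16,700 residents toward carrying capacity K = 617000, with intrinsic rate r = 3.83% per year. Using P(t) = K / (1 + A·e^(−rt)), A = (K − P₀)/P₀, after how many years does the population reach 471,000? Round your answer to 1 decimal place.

A = (617000 − 16700)/16700 = 35.94611
471000 = 617000/(1 + 35.94611·e^(−0.0383t)) → 1 + 35.94611·e^(−0.0383t) = 1.30998
e^(−0.0383t) = 0.008623 → t = ln(115.96313)/0.0383 = 4.75327/0.0383

t ≈ 124.1 years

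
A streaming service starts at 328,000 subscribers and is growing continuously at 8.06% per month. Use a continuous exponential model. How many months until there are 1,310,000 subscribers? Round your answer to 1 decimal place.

1310000 = 328000 · e^(0.0806·t)
t = ln(1310000/328000) / 0.0806 = ln(3.9939) / 0.0806 = 1.38477 / 0.0806

t ≈ 17.2 months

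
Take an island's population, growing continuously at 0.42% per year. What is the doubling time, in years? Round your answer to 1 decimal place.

doubling time ≈ 165.0 years

doubling time = ln(2) / |r| = 0.69315 / 0.0042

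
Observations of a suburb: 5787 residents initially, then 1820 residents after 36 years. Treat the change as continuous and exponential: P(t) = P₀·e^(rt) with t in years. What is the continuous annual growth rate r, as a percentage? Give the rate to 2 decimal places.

r ≈ -3.21% per year

1820 = 5787 · e^(r·36)
e^(36r) = 1820/5787 = 0.3145
r = ln(0.3145) / 36 = -1.15678 / 36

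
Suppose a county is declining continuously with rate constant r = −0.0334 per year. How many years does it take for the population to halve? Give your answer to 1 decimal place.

half-life = ln(2) / |r| = 0.69315 / 0.0334

half-life ≈ 20.8 years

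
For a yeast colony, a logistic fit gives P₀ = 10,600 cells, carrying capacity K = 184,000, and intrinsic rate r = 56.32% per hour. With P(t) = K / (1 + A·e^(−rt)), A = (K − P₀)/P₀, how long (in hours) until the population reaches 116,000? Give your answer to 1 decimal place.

t ≈ 5.9 hours

A = (184000 − 10600)/10600 = 16.35849
116000 = 184000/(1 + 16.35849·e^(−0.5632t)) → 1 + 16.35849·e^(−0.5632t) = 1.58621
e^(−0.5632t) = 0.035835 → t = ln(27.90566)/0.5632 = 3.32883/0.5632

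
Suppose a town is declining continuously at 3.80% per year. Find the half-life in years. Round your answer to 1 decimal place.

half-life = ln(2) / |r| = 0.69315 / 0.038

half-life ≈ 18.2 years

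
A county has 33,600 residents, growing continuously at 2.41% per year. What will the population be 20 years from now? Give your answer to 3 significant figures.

≈ 54,400 residents

P(20) = 33600 · e^(0.0241·20) = 33600 · e^(0.482)
= 33600 · 1.61931 ≈ 54408.81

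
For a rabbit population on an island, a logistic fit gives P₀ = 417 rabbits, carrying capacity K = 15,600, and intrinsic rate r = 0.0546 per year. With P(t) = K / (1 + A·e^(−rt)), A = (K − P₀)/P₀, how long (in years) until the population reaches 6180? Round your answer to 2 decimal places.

A = (15600 − 417)/417 = 36.41007
6180 = 15600/(1 + 36.41007·e^(−0.0546t)) → 1 + 36.41007·e^(−0.0546t) = 2.52427
e^(−0.0546t) = 0.041864 → t = ln(23.88686)/0.0546 = 3.17333/0.0546

t ≈ 58.12 years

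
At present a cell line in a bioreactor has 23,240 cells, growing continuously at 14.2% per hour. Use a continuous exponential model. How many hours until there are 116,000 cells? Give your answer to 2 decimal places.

116000 = 23240 · e^(0.142·t)
t = ln(116000/23240) / 0.142 = ln(4.99139) / 0.142 = 1.60772 / 0.142

t ≈ 11.32 hours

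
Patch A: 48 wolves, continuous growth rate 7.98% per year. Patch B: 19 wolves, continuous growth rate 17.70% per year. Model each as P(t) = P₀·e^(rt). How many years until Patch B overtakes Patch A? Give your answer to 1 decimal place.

t ≈ 9.5 years

48·e^(0.0798t) = 19·e^(0.177t)
48/19 = e^((0.177 − 0.0798)t) → ln(2.52632) = 0.0972·t
t = 0.92676 / 0.0972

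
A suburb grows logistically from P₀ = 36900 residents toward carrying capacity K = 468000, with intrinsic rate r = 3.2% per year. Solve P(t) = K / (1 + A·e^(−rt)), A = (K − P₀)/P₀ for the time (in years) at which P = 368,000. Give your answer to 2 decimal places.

t ≈ 117.53 years

A = (468000 − 36900)/36900 = 11.68293
368000 = 468000/(1 + 11.68293·e^(−0.032t)) → 1 + 11.68293·e^(−0.032t) = 1.27174
e^(−0.032t) = 0.02326 → t = ln(42.99317)/0.032 = 3.76104/0.032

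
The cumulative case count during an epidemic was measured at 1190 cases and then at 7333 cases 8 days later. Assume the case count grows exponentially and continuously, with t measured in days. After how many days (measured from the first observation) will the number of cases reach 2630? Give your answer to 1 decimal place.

t ≈ 3.5 days

r = ln(7333/1190) / 8 ≈ 0.227304 per day
t = ln(2630/1190) / r = 0.79303 / 0.227304 ≈ 3.489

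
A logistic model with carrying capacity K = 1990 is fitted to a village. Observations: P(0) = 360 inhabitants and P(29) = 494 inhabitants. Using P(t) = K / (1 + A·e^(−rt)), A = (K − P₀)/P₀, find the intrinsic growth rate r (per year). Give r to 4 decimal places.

A = (1990 − 360)/360 = 4.52778
494 = 1990/(1 + 4.52778·e^(−r·29)) → e^(−29r) = (4.02834 − 1)/4.52778 = 0.668836
r = −ln(0.668836)/29 = 0.40222/29

r ≈ 0.0139 per year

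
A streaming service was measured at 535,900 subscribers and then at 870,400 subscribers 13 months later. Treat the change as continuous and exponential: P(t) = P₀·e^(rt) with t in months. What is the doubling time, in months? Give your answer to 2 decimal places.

r = ln(870400/535900) / 13 = ln(1.62418) / 13 ≈ 0.037308 per month
doubling time = ln 2 / |r| = 0.69315 / 0.037308

doubling time ≈ 18.58 months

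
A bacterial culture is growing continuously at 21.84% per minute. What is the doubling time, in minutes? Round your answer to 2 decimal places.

doubling time = ln(2) / |r| = 0.69315 / 0.2184

doubling time ≈ 3.17 minutes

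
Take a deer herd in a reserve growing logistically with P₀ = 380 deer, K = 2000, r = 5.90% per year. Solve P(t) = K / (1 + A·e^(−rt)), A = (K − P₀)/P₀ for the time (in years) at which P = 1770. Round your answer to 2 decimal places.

t ≈ 59.16 years

A = (2000 − 380)/380 = 4.26316
1770 = 2000/(1 + 4.26316·e^(−0.059t)) → 1 + 4.26316·e^(−0.059t) = 1.12994
e^(−0.059t) = 0.030481 → t = ln(32.80778)/0.059 = 3.49067/0.059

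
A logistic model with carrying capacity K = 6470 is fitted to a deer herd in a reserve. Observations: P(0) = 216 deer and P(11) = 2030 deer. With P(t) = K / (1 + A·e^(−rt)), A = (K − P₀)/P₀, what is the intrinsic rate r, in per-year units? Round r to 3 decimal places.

A = (6470 − 216)/216 = 28.9537
2030 = 6470/(1 + 28.9537·e^(−r·11)) → e^(−11r) = (3.18719 − 1)/28.9537 = 0.075541
r = −ln(0.075541)/11 = 2.58308/11

r ≈ 0.235 per year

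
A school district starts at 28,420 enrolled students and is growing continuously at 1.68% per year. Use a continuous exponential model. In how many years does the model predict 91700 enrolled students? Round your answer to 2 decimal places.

91700 = 28420 · e^(0.0168·t)
t = ln(91700/28420) / 0.0168 = ln(3.2266) / 0.0168 = 1.17143 / 0.0168

t ≈ 69.73 years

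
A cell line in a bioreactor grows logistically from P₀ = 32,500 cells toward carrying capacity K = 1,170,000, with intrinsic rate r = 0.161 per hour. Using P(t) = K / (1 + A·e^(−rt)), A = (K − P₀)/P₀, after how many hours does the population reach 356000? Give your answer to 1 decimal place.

t ≈ 16.9 hours

A = (1170000 − 32500)/32500 = 35
356000 = 1170000/(1 + 35·e^(−0.161t)) → 1 + 35·e^(−0.161t) = 3.28652
e^(−0.161t) = 0.065329 → t = ln(15.30713)/0.161 = 2.72832/0.161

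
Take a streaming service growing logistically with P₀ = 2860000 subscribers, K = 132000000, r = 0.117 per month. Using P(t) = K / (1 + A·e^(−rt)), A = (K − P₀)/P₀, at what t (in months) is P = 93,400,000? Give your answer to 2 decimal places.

A = (132000000 − 2860000)/2860000 = 45.15385
93400000 = 132000000/(1 + 45.15385·e^(−0.117t)) → 1 + 45.15385·e^(−0.117t) = 1.41328
e^(−0.117t) = 0.009153 → t = ln(109.25827)/0.117 = 4.69371/0.117

t ≈ 40.12 months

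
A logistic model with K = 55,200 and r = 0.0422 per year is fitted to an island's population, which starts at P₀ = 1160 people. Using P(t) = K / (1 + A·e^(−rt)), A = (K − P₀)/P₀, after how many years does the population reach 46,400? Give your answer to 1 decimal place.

A = (55200 − 1160)/1160 = 46.58621
46400 = 55200/(1 + 46.58621·e^(−0.0422t)) → 1 + 46.58621·e^(−0.0422t) = 1.18966
e^(−0.0422t) = 0.004071 → t = ln(245.63636)/0.0422 = 5.50385/0.0422

t ≈ 130.4 years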